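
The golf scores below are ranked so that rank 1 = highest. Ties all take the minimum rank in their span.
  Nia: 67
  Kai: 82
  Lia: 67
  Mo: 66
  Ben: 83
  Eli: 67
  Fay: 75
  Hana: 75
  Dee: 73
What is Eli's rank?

Sorted (descending): 83, 82, 75, 75, 73, 67, 67, 67, 66
The 2 values of 75 occupy positions 3–4 → each gets rank 3.
The 3 values of 67 occupy positions 6–8 → each gets rank 6.
Eli has value 67 → rank 6.

6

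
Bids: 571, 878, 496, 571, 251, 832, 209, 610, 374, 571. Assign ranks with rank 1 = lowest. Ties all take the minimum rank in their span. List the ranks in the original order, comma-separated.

5, 10, 4, 5, 2, 9, 1, 8, 3, 5

Sorted (ascending): 209, 251, 374, 496, 571, 571, 571, 610, 832, 878
The 3 values of 571 occupy positions 5–7 → each gets rank 5.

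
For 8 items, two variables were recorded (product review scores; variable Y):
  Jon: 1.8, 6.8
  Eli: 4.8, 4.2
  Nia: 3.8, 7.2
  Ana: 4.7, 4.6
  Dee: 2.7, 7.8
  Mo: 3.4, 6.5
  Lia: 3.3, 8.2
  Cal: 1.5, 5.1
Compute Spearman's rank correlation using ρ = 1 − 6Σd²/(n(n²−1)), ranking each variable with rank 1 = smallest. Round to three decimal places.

-0.429

Ranks of variable 1: 2, 8, 6, 7, 3, 5, 4, 1
Ranks of variable 2: 5, 1, 6, 2, 7, 4, 8, 3
d = r₁ − r₂: -3, 7, 0, 5, -4, 1, -4, -2
d²: 9, 49, 0, 25, 16, 1, 16, 4; Σd² = 120
ρ = 1 − 6·120/(8·63) = 1 − 720/504 = -0.429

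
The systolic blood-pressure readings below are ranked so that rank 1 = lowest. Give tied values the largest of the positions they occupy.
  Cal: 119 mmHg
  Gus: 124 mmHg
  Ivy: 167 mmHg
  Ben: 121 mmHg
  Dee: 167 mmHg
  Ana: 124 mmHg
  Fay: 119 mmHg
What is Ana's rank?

Sorted (ascending): 119, 119, 121, 124, 124, 167, 167
The 2 values of 119 occupy positions 1–2 → each gets rank 2.
The 2 values of 124 occupy positions 4–5 → each gets rank 5.
The 2 values of 167 occupy positions 6–7 → each gets rank 7.
Ana has value 124 mmHg → rank 5.

5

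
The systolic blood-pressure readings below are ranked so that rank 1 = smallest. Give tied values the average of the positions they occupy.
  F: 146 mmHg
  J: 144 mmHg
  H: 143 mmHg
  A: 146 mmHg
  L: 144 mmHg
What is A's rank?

4.5

Sorted (ascending): 143, 144, 144, 146, 146
The 2 values of 144 occupy positions 2–3 → average rank (2+3)/2 = 2.5.
The 2 values of 146 occupy positions 4–5 → average rank (4+5)/2 = 4.5.
A has value 146 mmHg → rank 4.5.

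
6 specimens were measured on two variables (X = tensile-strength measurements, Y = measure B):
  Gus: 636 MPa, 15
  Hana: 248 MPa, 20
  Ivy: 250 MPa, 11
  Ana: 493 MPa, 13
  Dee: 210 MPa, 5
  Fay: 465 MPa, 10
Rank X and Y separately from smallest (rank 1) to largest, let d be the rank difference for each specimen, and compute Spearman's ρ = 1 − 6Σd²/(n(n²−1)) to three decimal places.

Ranks of variable 1: 6, 2, 3, 5, 1, 4
Ranks of variable 2: 5, 6, 3, 4, 1, 2
d = r₁ − r₂: 1, -4, 0, 1, 0, 2
d²: 1, 16, 0, 1, 0, 4; Σd² = 22
ρ = 1 − 6·22/(6·35) = 1 − 132/210 = 0.371

0.371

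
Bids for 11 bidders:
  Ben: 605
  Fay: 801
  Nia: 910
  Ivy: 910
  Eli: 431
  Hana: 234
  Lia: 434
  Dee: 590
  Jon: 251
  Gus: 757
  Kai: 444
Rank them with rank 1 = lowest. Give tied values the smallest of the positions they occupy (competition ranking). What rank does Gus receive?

Sorted (ascending): 234, 251, 431, 434, 444, 590, 605, 757, 801, 910, 910
The 2 values of 910 occupy positions 10–11 → each gets rank 10.
Gus has value 757 → rank 8.

8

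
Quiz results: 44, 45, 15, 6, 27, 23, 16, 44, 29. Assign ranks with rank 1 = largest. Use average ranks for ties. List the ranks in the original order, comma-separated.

2.5, 1, 8, 9, 5, 6, 7, 2.5, 4

Sorted (descending): 45, 44, 44, 29, 27, 23, 16, 15, 6
The 2 values of 44 occupy positions 2–3 → average rank (2+3)/2 = 2.5.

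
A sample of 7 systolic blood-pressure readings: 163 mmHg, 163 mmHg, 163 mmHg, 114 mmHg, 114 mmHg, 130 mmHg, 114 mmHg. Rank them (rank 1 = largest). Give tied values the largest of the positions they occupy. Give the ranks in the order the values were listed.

Sorted (descending): 163, 163, 163, 130, 114, 114, 114
The 3 values of 163 occupy positions 1–3 → each gets rank 3.
The 3 values of 114 occupy positions 5–7 → each gets rank 7.

3, 3, 3, 7, 7, 4, 7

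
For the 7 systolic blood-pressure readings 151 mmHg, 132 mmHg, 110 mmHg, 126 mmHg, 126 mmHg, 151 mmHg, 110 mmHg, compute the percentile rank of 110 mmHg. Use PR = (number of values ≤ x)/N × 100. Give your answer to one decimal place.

N = 7.
Strictly below 110: 0. Equal to 110: 2.
PR = 2/7 × 100 = 28.6

28.6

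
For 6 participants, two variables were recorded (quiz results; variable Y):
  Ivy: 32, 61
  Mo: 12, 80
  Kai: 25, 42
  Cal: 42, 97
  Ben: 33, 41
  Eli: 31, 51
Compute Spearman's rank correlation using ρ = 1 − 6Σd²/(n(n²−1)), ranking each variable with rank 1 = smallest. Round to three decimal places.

Ranks of variable 1: 4, 1, 2, 6, 5, 3
Ranks of variable 2: 4, 5, 2, 6, 1, 3
d = r₁ − r₂: 0, -4, 0, 0, 4, 0
d²: 0, 16, 0, 0, 16, 0; Σd² = 32
ρ = 1 − 6·32/(6·35) = 1 − 192/210 = 0.086

0.086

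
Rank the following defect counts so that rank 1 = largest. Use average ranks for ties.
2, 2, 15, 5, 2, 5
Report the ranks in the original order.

Sorted (descending): 15, 5, 5, 2, 2, 2
The 2 values of 5 occupy positions 2–3 → average rank (2+3)/2 = 2.5.
The 3 values of 2 occupy positions 4–6 → average rank 5.

5, 5, 1, 2.5, 5, 2.5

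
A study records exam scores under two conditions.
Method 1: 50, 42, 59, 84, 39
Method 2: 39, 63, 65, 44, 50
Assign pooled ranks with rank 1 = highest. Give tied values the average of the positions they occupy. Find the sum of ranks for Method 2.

Sorted (descending): 84, 65, 63, 59, 50, 50, 44, 42, 39, 39
The 2 values of 50 occupy positions 5–6 → average rank (5+6)/2 = 5.5.
The 2 values of 39 occupy positions 9–10 → average rank (9+10)/2 = 9.5.
Method 2 values → pooled ranks: 39→9.5, 63→3, 65→2, 44→7, 50→5.5
Rank sum = 9.5 + 3 + 2 + 7 + 5.5 = 27

27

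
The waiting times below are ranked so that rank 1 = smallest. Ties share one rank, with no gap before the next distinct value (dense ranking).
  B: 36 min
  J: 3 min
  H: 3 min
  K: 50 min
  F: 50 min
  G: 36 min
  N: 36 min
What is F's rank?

3

Sorted (ascending): 3, 3, 36, 36, 36, 50, 50
The 2 values of 3 share dense rank 1.
The 3 values of 36 share dense rank 2.
The 2 values of 50 share dense rank 3.
F has value 50 min → rank 3.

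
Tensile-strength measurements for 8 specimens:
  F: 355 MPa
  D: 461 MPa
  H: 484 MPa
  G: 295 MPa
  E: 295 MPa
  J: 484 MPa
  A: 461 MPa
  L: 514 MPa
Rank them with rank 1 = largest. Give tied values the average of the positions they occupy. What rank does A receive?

Sorted (descending): 514, 484, 484, 461, 461, 355, 295, 295
The 2 values of 484 occupy positions 2–3 → average rank (2+3)/2 = 2.5.
The 2 values of 461 occupy positions 4–5 → average rank (4+5)/2 = 4.5.
The 2 values of 295 occupy positions 7–8 → average rank (7+8)/2 = 7.5.
A has value 461 MPa → rank 4.5.

4.5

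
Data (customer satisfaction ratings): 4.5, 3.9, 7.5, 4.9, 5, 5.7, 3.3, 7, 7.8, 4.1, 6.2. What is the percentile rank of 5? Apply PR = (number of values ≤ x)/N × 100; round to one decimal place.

N = 11.
Strictly below 5: 5. Equal to 5: 1.
PR = 6/11 × 100 = 54.5

54.5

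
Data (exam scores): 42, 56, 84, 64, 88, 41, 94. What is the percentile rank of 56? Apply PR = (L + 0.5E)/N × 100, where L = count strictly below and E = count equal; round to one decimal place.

N = 7.
Strictly below 56: 2. Equal to 56: 1.
PR = (2 + 0.5·1)/7 × 100 = 35.7

35.7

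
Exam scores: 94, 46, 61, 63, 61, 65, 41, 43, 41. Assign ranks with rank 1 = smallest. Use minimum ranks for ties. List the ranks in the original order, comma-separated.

9, 4, 5, 7, 5, 8, 1, 3, 1

Sorted (ascending): 41, 41, 43, 46, 61, 61, 63, 65, 94
The 2 values of 41 occupy positions 1–2 → each gets rank 1.
The 2 values of 61 occupy positions 5–6 → each gets rank 5.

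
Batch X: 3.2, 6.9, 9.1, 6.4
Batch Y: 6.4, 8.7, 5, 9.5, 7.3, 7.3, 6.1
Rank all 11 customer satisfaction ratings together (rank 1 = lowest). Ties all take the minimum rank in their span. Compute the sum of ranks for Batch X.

Sorted (ascending): 3.2, 5, 6.1, 6.4, 6.4, 6.9, 7.3, 7.3, 8.7, 9.1, 9.5
The 2 values of 6.4 occupy positions 4–5 → each gets rank 4.
The 2 values of 7.3 occupy positions 7–8 → each gets rank 7.
Batch X values → pooled ranks: 3.2→1, 6.9→6, 9.1→10, 6.4→4
Rank sum = 1 + 6 + 10 + 4 = 21

21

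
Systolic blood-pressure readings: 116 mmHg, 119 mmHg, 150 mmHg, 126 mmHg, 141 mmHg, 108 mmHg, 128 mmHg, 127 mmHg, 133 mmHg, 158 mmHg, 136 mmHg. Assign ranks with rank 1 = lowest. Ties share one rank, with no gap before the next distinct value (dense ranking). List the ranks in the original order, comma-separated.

2, 3, 10, 4, 9, 1, 6, 5, 7, 11, 8

Sorted (ascending): 108, 116, 119, 126, 127, 128, 133, 136, 141, 150, 158
No ties — each value takes its position as its rank.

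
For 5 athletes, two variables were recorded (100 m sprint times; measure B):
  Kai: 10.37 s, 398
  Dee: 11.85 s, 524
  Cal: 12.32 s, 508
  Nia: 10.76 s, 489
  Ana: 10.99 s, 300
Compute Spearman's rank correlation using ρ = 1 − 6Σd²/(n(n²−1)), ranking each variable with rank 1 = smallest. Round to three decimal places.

Ranks of variable 1: 1, 4, 5, 2, 3
Ranks of variable 2: 2, 5, 4, 3, 1
d = r₁ − r₂: -1, -1, 1, -1, 2
d²: 1, 1, 1, 1, 4; Σd² = 8
ρ = 1 − 6·8/(5·24) = 1 − 48/120 = 0.600

0.600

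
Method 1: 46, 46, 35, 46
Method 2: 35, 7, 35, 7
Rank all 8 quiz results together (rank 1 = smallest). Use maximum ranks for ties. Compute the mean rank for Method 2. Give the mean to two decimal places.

Sorted (ascending): 7, 7, 35, 35, 35, 46, 46, 46
The 2 values of 7 occupy positions 1–2 → each gets rank 2.
The 3 values of 35 occupy positions 3–5 → each gets rank 5.
The 3 values of 46 occupy positions 6–8 → each gets rank 8.
Method 2 values → pooled ranks: 35→5, 7→2, 35→5, 7→2
Mean rank = (5 + 2 + 5 + 2) / 4 = 3.50

3.50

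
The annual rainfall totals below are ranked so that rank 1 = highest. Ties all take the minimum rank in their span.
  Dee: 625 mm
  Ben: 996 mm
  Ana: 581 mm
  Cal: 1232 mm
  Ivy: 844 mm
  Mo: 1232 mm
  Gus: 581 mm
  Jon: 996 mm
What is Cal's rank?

Sorted (descending): 1232, 1232, 996, 996, 844, 625, 581, 581
The 2 values of 1232 occupy positions 1–2 → each gets rank 1.
The 2 values of 996 occupy positions 3–4 → each gets rank 3.
The 2 values of 581 occupy positions 7–8 → each gets rank 7.
Cal has value 1232 mm → rank 1.

1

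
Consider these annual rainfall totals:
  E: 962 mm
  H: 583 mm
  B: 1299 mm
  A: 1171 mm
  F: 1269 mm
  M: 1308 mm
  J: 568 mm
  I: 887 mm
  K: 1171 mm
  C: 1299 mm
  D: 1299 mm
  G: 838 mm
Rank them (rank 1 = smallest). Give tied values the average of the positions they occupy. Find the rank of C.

Sorted (ascending): 568, 583, 838, 887, 962, 1171, 1171, 1269, 1299, 1299, 1299, 1308
The 2 values of 1171 occupy positions 6–7 → average rank (6+7)/2 = 6.5.
The 3 values of 1299 occupy positions 9–11 → average rank 10.
C has value 1299 mm → rank 10.

10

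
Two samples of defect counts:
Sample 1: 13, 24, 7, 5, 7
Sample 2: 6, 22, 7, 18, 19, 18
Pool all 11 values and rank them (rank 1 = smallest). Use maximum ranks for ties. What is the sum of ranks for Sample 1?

Sorted (ascending): 5, 6, 7, 7, 7, 13, 18, 18, 19, 22, 24
The 3 values of 7 occupy positions 3–5 → each gets rank 5.
The 2 values of 18 occupy positions 7–8 → each gets rank 8.
Sample 1 values → pooled ranks: 13→6, 24→11, 7→5, 5→1, 7→5
Rank sum = 6 + 11 + 5 + 1 + 5 = 28

28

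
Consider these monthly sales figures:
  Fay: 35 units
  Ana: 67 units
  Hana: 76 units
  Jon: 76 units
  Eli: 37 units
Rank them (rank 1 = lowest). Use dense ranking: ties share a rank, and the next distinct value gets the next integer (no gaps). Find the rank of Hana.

Sorted (ascending): 35, 37, 67, 76, 76
The 2 values of 76 share dense rank 4.
Remaining distinct values take the next consecutive integers.
Hana has value 76 units → rank 4.

4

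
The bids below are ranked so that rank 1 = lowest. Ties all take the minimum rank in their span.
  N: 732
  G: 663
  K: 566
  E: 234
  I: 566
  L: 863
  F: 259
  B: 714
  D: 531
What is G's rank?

Sorted (ascending): 234, 259, 531, 566, 566, 663, 714, 732, 863
The 2 values of 566 occupy positions 4–5 → each gets rank 4.
G has value 663 → rank 6.

6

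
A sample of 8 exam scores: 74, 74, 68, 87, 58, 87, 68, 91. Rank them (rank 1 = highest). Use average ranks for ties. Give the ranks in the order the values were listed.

Sorted (descending): 91, 87, 87, 74, 74, 68, 68, 58
The 2 values of 87 occupy positions 2–3 → average rank (2+3)/2 = 2.5.
The 2 values of 74 occupy positions 4–5 → average rank (4+5)/2 = 4.5.
The 2 values of 68 occupy positions 6–7 → average rank (6+7)/2 = 6.5.

4.5, 4.5, 6.5, 2.5, 8, 2.5, 6.5, 1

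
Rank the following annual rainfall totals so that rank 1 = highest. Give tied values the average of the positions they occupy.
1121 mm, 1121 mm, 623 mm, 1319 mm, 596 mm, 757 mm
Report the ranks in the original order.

Sorted (descending): 1319, 1121, 1121, 757, 623, 596
The 2 values of 1121 occupy positions 2–3 → average rank (2+3)/2 = 2.5.

2.5, 2.5, 5, 1, 6, 4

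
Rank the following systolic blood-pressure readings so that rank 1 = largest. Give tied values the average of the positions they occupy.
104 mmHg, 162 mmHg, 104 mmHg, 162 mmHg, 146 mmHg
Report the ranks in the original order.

4.5, 1.5, 4.5, 1.5, 3

Sorted (descending): 162, 162, 146, 104, 104
The 2 values of 162 occupy positions 1–2 → average rank (1+2)/2 = 1.5.
The 2 values of 104 occupy positions 4–5 → average rank (4+5)/2 = 4.5.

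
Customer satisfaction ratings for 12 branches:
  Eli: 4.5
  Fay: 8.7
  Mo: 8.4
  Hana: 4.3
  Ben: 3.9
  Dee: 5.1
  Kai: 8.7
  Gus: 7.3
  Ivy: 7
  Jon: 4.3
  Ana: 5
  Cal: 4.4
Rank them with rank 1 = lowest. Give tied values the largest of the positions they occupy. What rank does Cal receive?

4

Sorted (ascending): 3.9, 4.3, 4.3, 4.4, 4.5, 5, 5.1, 7, 7.3, 8.4, 8.7, 8.7
The 2 values of 4.3 occupy positions 2–3 → each gets rank 3.
The 2 values of 8.7 occupy positions 11–12 → each gets rank 12.
Cal has value 4.4 → rank 4.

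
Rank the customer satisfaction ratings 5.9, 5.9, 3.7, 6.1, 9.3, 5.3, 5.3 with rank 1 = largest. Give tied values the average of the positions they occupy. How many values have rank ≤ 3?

Sorted (descending): 9.3, 6.1, 5.9, 5.9, 5.3, 5.3, 3.7
The 2 values of 5.9 occupy positions 3–4 → average rank (3+4)/2 = 3.5.
The 2 values of 5.3 occupy positions 5–6 → average rank (5+6)/2 = 5.5.
Ranks ≤ 3: {1, 2} → 2 values.

2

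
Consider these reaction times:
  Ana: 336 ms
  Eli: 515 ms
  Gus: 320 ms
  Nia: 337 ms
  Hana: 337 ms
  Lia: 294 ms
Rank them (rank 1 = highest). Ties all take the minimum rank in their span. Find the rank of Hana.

Sorted (descending): 515, 337, 337, 336, 320, 294
The 2 values of 337 occupy positions 2–3 → each gets rank 2.
Hana has value 337 ms → rank 2.

2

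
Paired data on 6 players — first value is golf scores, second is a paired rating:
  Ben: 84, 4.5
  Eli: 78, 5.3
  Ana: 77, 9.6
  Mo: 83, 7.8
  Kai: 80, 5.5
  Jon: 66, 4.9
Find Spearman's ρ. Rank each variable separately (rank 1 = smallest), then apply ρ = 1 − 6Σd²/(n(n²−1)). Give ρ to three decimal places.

Ranks of variable 1: 6, 3, 2, 5, 4, 1
Ranks of variable 2: 1, 3, 6, 5, 4, 2
d = r₁ − r₂: 5, 0, -4, 0, 0, -1
d²: 25, 0, 16, 0, 0, 1; Σd² = 42
ρ = 1 − 6·42/(6·35) = 1 − 252/210 = -0.200

-0.200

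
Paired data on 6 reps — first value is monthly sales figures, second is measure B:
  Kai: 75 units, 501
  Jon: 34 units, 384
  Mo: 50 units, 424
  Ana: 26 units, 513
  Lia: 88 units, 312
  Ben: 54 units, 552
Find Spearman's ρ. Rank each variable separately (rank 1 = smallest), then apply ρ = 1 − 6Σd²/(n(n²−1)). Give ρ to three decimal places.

-0.314

Ranks of variable 1: 5, 2, 3, 1, 6, 4
Ranks of variable 2: 4, 2, 3, 5, 1, 6
d = r₁ − r₂: 1, 0, 0, -4, 5, -2
d²: 1, 0, 0, 16, 25, 4; Σd² = 46
ρ = 1 − 6·46/(6·35) = 1 − 276/210 = -0.314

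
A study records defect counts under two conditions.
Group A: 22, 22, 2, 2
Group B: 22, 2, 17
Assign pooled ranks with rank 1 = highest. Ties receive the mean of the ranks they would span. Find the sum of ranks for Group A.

Sorted (descending): 22, 22, 22, 17, 2, 2, 2
The 3 values of 22 occupy positions 1–3 → average rank 2.
The 3 values of 2 occupy positions 5–7 → average rank 6.
Group A values → pooled ranks: 22→2, 22→2, 2→6, 2→6
Rank sum = 2 + 2 + 6 + 6 = 16

16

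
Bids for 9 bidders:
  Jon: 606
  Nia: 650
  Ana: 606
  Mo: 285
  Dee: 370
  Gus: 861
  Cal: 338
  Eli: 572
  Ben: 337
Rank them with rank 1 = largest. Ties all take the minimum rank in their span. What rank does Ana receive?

3

Sorted (descending): 861, 650, 606, 606, 572, 370, 338, 337, 285
The 2 values of 606 occupy positions 3–4 → each gets rank 3.
Ana has value 606 → rank 3.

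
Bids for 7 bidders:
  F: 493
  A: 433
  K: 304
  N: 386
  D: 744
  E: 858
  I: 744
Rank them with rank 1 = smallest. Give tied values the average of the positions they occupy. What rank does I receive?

5.5

Sorted (ascending): 304, 386, 433, 493, 744, 744, 858
The 2 values of 744 occupy positions 5–6 → average rank (5+6)/2 = 5.5.
I has value 744 → rank 5.5.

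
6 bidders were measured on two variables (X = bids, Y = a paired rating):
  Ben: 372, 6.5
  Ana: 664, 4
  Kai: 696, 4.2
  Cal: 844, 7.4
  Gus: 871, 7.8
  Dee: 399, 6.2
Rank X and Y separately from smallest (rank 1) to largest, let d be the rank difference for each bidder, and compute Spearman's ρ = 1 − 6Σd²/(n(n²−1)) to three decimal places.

Ranks of variable 1: 1, 3, 4, 5, 6, 2
Ranks of variable 2: 4, 1, 2, 5, 6, 3
d = r₁ − r₂: -3, 2, 2, 0, 0, -1
d²: 9, 4, 4, 0, 0, 1; Σd² = 18
ρ = 1 − 6·18/(6·35) = 1 − 108/210 = 0.486

0.486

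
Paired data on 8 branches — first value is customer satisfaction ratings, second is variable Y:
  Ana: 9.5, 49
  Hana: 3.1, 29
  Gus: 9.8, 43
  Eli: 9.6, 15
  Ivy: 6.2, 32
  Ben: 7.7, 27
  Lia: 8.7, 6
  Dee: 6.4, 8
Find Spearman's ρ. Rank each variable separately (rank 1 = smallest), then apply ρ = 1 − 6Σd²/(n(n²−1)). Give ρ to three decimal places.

0.167

Ranks of variable 1: 6, 1, 8, 7, 2, 4, 5, 3
Ranks of variable 2: 8, 5, 7, 3, 6, 4, 1, 2
d = r₁ − r₂: -2, -4, 1, 4, -4, 0, 4, 1
d²: 4, 16, 1, 16, 16, 0, 16, 1; Σd² = 70
ρ = 1 − 6·70/(8·63) = 1 − 420/504 = 0.167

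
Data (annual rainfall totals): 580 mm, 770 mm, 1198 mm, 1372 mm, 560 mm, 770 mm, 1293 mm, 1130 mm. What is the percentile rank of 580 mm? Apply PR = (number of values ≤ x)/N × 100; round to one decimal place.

N = 8.
Strictly below 580: 1. Equal to 580: 1.
PR = 2/8 × 100 = 25.0

25.0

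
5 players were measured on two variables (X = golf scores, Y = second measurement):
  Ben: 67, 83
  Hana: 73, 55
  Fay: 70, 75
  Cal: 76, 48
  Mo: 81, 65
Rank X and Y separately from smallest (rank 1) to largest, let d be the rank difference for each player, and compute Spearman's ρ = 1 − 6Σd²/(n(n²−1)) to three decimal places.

-0.700

Ranks of variable 1: 1, 3, 2, 4, 5
Ranks of variable 2: 5, 2, 4, 1, 3
d = r₁ − r₂: -4, 1, -2, 3, 2
d²: 16, 1, 4, 9, 4; Σd² = 34
ρ = 1 − 6·34/(5·24) = 1 − 204/120 = -0.700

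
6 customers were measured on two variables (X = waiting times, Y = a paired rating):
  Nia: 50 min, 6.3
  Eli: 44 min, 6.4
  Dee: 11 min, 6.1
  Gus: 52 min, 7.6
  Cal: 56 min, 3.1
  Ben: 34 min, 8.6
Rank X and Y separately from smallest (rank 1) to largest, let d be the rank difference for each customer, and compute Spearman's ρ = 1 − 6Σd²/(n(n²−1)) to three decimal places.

Ranks of variable 1: 4, 3, 1, 5, 6, 2
Ranks of variable 2: 3, 4, 2, 5, 1, 6
d = r₁ − r₂: 1, -1, -1, 0, 5, -4
d²: 1, 1, 1, 0, 25, 16; Σd² = 44
ρ = 1 − 6·44/(6·35) = 1 − 264/210 = -0.257

-0.257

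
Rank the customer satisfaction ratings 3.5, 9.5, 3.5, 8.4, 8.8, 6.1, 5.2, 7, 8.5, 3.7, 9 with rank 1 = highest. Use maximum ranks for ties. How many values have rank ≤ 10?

Sorted (descending): 9.5, 9, 8.8, 8.5, 8.4, 7, 6.1, 5.2, 3.7, 3.5, 3.5
The 2 values of 3.5 occupy positions 10–11 → each gets rank 11.
Ranks ≤ 10: {1, 2, 3, 4, 5, 6, 7, 8, 9} → 9 values.

9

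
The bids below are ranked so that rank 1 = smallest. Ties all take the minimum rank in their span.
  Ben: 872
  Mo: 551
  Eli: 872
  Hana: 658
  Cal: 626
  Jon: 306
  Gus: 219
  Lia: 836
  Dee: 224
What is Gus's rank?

1

Sorted (ascending): 219, 224, 306, 551, 626, 658, 836, 872, 872
The 2 values of 872 occupy positions 8–9 → each gets rank 8.
Gus has value 219 → rank 1.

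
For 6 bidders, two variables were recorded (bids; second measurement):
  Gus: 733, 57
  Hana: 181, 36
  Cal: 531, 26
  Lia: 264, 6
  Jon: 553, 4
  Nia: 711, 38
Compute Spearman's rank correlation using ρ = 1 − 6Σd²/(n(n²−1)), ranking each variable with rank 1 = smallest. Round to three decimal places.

0.486

Ranks of variable 1: 6, 1, 3, 2, 4, 5
Ranks of variable 2: 6, 4, 3, 2, 1, 5
d = r₁ − r₂: 0, -3, 0, 0, 3, 0
d²: 0, 9, 0, 0, 9, 0; Σd² = 18
ρ = 1 − 6·18/(6·35) = 1 − 108/210 = 0.486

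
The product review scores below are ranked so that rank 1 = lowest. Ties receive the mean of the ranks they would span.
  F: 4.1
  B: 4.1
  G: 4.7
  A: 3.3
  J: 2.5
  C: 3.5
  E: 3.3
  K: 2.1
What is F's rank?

Sorted (ascending): 2.1, 2.5, 3.3, 3.3, 3.5, 4.1, 4.1, 4.7
The 2 values of 3.3 occupy positions 3–4 → average rank (3+4)/2 = 3.5.
The 2 values of 4.1 occupy positions 6–7 → average rank (6+7)/2 = 6.5.
F has value 4.1 → rank 6.5.

6.5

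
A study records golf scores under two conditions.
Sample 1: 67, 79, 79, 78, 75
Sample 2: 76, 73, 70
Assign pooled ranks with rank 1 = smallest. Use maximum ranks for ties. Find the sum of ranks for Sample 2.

Sorted (ascending): 67, 70, 73, 75, 76, 78, 79, 79
The 2 values of 79 occupy positions 7–8 → each gets rank 8.
Sample 2 values → pooled ranks: 76→5, 73→3, 70→2
Rank sum = 5 + 3 + 2 = 10

10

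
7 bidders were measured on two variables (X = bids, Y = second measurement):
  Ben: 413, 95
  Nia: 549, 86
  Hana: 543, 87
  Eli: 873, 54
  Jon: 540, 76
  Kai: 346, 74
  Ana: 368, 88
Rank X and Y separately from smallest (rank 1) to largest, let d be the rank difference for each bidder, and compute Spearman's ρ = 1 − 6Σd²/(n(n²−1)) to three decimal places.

-0.321

Ranks of variable 1: 3, 6, 5, 7, 4, 1, 2
Ranks of variable 2: 7, 4, 5, 1, 3, 2, 6
d = r₁ − r₂: -4, 2, 0, 6, 1, -1, -4
d²: 16, 4, 0, 36, 1, 1, 16; Σd² = 74
ρ = 1 − 6·74/(7·48) = 1 − 444/336 = -0.321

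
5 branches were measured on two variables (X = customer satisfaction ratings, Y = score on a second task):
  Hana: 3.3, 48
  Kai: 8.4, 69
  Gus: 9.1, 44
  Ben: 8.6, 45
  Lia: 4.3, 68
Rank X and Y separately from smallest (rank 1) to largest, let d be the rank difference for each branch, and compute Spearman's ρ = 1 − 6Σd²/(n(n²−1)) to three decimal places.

-0.600

Ranks of variable 1: 1, 3, 5, 4, 2
Ranks of variable 2: 3, 5, 1, 2, 4
d = r₁ − r₂: -2, -2, 4, 2, -2
d²: 4, 4, 16, 4, 4; Σd² = 32
ρ = 1 − 6·32/(5·24) = 1 − 192/120 = -0.600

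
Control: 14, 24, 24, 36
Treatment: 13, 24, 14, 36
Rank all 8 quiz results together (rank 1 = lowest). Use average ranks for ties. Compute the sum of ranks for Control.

20

Sorted (ascending): 13, 14, 14, 24, 24, 24, 36, 36
The 2 values of 14 occupy positions 2–3 → average rank (2+3)/2 = 2.5.
The 3 values of 24 occupy positions 4–6 → average rank 5.
The 2 values of 36 occupy positions 7–8 → average rank (7+8)/2 = 7.5.
Control values → pooled ranks: 14→2.5, 24→5, 24→5, 36→7.5
Rank sum = 2.5 + 5 + 5 + 7.5 = 20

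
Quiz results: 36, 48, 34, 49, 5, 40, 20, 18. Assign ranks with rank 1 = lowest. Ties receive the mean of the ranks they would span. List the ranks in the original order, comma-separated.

5, 7, 4, 8, 1, 6, 3, 2

Sorted (ascending): 5, 18, 20, 34, 36, 40, 48, 49
No ties — each value takes its position as its rank.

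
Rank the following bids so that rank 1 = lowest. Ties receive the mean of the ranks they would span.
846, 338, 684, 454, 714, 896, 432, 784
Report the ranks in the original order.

7, 1, 4, 3, 5, 8, 2, 6

Sorted (ascending): 338, 432, 454, 684, 714, 784, 846, 896
No ties — each value takes its position as its rank.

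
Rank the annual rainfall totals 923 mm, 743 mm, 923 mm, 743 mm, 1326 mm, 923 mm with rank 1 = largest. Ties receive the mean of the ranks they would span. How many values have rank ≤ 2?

Sorted (descending): 1326, 923, 923, 923, 743, 743
The 3 values of 923 occupy positions 2–4 → average rank 3.
The 2 values of 743 occupy positions 5–6 → average rank (5+6)/2 = 5.5.
Ranks ≤ 2: {1} → 1 value.

1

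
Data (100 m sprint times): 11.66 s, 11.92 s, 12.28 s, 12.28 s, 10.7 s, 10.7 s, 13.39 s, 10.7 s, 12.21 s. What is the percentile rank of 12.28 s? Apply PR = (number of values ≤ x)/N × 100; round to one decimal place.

88.9

N = 9.
Strictly below 12.28: 6. Equal to 12.28: 2.
PR = 8/9 × 100 = 88.9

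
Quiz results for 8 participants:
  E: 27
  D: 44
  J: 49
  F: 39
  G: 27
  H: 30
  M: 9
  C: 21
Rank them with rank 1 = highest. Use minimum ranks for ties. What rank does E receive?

5

Sorted (descending): 49, 44, 39, 30, 27, 27, 21, 9
The 2 values of 27 occupy positions 5–6 → each gets rank 5.
E has value 27 → rank 5.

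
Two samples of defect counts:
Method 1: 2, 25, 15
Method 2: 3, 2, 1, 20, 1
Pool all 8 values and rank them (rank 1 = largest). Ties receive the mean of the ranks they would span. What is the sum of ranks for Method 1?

Sorted (descending): 25, 20, 15, 3, 2, 2, 1, 1
The 2 values of 2 occupy positions 5–6 → average rank (5+6)/2 = 5.5.
The 2 values of 1 occupy positions 7–8 → average rank (7+8)/2 = 7.5.
Method 1 values → pooled ranks: 2→5.5, 25→1, 15→3
Rank sum = 5.5 + 1 + 3 = 9.5

9.5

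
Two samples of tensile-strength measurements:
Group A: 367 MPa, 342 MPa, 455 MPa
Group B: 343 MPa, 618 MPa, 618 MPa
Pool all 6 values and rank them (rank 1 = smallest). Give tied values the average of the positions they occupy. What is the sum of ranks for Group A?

Sorted (ascending): 342, 343, 367, 455, 618, 618
The 2 values of 618 occupy positions 5–6 → average rank (5+6)/2 = 5.5.
Group A values → pooled ranks: 367→3, 342→1, 455→4
Rank sum = 3 + 1 + 4 = 8

8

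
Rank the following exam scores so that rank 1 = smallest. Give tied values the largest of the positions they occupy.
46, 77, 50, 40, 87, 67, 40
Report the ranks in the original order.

3, 6, 4, 2, 7, 5, 2

Sorted (ascending): 40, 40, 46, 50, 67, 77, 87
The 2 values of 40 occupy positions 1–2 → each gets rank 2.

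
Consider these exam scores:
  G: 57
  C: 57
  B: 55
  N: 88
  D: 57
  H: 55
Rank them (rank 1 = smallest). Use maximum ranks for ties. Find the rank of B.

Sorted (ascending): 55, 55, 57, 57, 57, 88
The 2 values of 55 occupy positions 1–2 → each gets rank 2.
The 3 values of 57 occupy positions 3–5 → each gets rank 5.
B has value 55 → rank 2.

2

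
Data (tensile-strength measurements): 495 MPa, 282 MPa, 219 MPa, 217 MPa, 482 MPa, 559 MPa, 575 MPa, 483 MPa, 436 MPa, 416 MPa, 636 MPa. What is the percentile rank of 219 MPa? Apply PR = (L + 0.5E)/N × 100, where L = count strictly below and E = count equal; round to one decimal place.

13.6

N = 11.
Strictly below 219: 1. Equal to 219: 1.
PR = (1 + 0.5·1)/11 × 100 = 13.6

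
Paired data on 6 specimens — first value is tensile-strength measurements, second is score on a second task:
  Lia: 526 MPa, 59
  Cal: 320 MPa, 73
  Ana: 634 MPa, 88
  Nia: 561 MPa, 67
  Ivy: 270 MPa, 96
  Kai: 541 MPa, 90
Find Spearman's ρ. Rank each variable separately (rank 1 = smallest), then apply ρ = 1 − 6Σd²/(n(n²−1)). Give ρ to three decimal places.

-0.257

Ranks of variable 1: 3, 2, 6, 5, 1, 4
Ranks of variable 2: 1, 3, 4, 2, 6, 5
d = r₁ − r₂: 2, -1, 2, 3, -5, -1
d²: 4, 1, 4, 9, 25, 1; Σd² = 44
ρ = 1 − 6·44/(6·35) = 1 − 264/210 = -0.257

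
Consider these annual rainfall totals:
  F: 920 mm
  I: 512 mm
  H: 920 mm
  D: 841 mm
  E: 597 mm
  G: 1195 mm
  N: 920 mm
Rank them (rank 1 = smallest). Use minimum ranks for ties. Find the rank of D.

3

Sorted (ascending): 512, 597, 841, 920, 920, 920, 1195
The 3 values of 920 occupy positions 4–6 → each gets rank 4.
D has value 841 mm → rank 3.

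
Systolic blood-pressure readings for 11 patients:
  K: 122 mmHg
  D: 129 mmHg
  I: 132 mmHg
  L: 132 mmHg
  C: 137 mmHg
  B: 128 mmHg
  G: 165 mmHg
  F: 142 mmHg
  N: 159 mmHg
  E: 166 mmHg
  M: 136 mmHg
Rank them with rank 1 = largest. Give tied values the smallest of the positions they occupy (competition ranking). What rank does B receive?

Sorted (descending): 166, 165, 159, 142, 137, 136, 132, 132, 129, 128, 122
The 2 values of 132 occupy positions 7–8 → each gets rank 7.
B has value 128 mmHg → rank 10.

10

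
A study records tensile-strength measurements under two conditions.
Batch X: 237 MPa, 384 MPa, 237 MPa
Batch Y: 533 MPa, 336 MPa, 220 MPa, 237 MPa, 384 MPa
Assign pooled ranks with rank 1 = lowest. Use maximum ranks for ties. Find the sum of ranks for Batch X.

15

Sorted (ascending): 220, 237, 237, 237, 336, 384, 384, 533
The 3 values of 237 occupy positions 2–4 → each gets rank 4.
The 2 values of 384 occupy positions 6–7 → each gets rank 7.
Batch X values → pooled ranks: 237→4, 384→7, 237→4
Rank sum = 4 + 7 + 4 = 15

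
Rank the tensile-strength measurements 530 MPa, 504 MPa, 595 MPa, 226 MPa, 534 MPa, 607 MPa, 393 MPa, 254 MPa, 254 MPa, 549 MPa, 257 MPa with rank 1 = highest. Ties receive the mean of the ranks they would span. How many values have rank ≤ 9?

Sorted (descending): 607, 595, 549, 534, 530, 504, 393, 257, 254, 254, 226
The 2 values of 254 occupy positions 9–10 → average rank (9+10)/2 = 9.5.
Ranks ≤ 9: {1, 2, 3, 4, 5, 6, 7, 8} → 8 values.

8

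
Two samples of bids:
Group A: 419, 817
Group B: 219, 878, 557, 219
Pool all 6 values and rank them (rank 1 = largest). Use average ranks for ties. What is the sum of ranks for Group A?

6

Sorted (descending): 878, 817, 557, 419, 219, 219
The 2 values of 219 occupy positions 5–6 → average rank (5+6)/2 = 5.5.
Group A values → pooled ranks: 419→4, 817→2
Rank sum = 4 + 2 = 6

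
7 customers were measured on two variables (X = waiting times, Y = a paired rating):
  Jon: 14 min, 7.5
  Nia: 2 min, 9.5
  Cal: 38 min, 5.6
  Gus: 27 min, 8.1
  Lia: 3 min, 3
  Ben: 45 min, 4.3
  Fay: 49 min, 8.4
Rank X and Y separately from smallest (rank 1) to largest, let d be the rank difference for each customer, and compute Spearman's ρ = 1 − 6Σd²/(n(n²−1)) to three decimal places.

-0.071

Ranks of variable 1: 3, 1, 5, 4, 2, 6, 7
Ranks of variable 2: 4, 7, 3, 5, 1, 2, 6
d = r₁ − r₂: -1, -6, 2, -1, 1, 4, 1
d²: 1, 36, 4, 1, 1, 16, 1; Σd² = 60
ρ = 1 − 6·60/(7·48) = 1 − 360/336 = -0.071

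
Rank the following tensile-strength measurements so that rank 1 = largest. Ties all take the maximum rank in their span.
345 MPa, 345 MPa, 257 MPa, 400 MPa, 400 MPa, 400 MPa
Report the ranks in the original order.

5, 5, 6, 3, 3, 3

Sorted (descending): 400, 400, 400, 345, 345, 257
The 3 values of 400 occupy positions 1–3 → each gets rank 3.
The 2 values of 345 occupy positions 4–5 → each gets rank 5.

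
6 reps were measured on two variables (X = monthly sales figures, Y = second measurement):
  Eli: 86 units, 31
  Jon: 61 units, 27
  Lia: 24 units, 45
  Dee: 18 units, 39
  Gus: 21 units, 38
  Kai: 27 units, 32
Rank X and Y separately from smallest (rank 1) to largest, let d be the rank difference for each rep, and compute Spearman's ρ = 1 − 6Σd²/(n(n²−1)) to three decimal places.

-0.771

Ranks of variable 1: 6, 5, 3, 1, 2, 4
Ranks of variable 2: 2, 1, 6, 5, 4, 3
d = r₁ − r₂: 4, 4, -3, -4, -2, 1
d²: 16, 16, 9, 16, 4, 1; Σd² = 62
ρ = 1 − 6·62/(6·35) = 1 − 372/210 = -0.771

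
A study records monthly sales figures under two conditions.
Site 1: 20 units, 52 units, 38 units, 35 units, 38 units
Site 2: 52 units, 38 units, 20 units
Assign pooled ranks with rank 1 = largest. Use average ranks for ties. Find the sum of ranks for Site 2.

Sorted (descending): 52, 52, 38, 38, 38, 35, 20, 20
The 2 values of 52 occupy positions 1–2 → average rank (1+2)/2 = 1.5.
The 3 values of 38 occupy positions 3–5 → average rank 4.
The 2 values of 20 occupy positions 7–8 → average rank (7+8)/2 = 7.5.
Site 2 values → pooled ranks: 52→1.5, 38→4, 20→7.5
Rank sum = 1.5 + 4 + 7.5 = 13

13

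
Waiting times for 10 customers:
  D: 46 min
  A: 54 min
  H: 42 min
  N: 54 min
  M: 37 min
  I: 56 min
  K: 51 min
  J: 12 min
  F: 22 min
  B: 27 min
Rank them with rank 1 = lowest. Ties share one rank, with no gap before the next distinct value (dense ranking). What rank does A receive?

8

Sorted (ascending): 12, 22, 27, 37, 42, 46, 51, 54, 54, 56
The 2 values of 54 share dense rank 8.
Remaining distinct values take the next consecutive integers.
A has value 54 min → rank 8.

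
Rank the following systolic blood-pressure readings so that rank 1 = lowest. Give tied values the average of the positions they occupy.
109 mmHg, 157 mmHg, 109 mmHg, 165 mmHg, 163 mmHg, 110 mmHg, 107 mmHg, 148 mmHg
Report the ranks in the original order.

2.5, 6, 2.5, 8, 7, 4, 1, 5

Sorted (ascending): 107, 109, 109, 110, 148, 157, 163, 165
The 2 values of 109 occupy positions 2–3 → average rank (2+3)/2 = 2.5.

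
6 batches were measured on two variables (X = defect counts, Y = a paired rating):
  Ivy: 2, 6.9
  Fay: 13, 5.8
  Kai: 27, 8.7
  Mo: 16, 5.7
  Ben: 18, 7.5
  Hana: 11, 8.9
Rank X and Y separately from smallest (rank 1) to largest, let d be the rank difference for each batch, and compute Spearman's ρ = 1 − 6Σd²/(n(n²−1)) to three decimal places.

0.086

Ranks of variable 1: 1, 3, 6, 4, 5, 2
Ranks of variable 2: 3, 2, 5, 1, 4, 6
d = r₁ − r₂: -2, 1, 1, 3, 1, -4
d²: 4, 1, 1, 9, 1, 16; Σd² = 32
ρ = 1 − 6·32/(6·35) = 1 − 192/210 = 0.086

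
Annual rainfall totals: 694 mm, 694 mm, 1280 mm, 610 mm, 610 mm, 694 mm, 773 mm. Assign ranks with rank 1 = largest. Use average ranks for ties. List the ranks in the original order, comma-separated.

4, 4, 1, 6.5, 6.5, 4, 2

Sorted (descending): 1280, 773, 694, 694, 694, 610, 610
The 3 values of 694 occupy positions 3–5 → average rank 4.
The 2 values of 610 occupy positions 6–7 → average rank (6+7)/2 = 6.5.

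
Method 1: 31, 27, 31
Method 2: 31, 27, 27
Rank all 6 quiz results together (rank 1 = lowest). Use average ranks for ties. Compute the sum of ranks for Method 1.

Sorted (ascending): 27, 27, 27, 31, 31, 31
The 3 values of 27 occupy positions 1–3 → average rank 2.
The 3 values of 31 occupy positions 4–6 → average rank 5.
Method 1 values → pooled ranks: 31→5, 27→2, 31→5
Rank sum = 5 + 2 + 5 = 12

12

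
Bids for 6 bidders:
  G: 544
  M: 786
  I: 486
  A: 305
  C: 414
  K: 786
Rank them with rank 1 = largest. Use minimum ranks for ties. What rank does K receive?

1

Sorted (descending): 786, 786, 544, 486, 414, 305
The 2 values of 786 occupy positions 1–2 → each gets rank 1.
K has value 786 → rank 1.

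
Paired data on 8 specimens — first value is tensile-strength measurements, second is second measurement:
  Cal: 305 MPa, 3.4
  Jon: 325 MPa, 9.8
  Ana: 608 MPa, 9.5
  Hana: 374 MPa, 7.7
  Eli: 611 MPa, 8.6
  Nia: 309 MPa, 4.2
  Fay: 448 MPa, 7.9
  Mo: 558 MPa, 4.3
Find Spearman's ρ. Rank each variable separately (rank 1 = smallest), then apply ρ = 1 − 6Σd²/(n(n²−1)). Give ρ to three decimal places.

Ranks of variable 1: 1, 3, 7, 4, 8, 2, 5, 6
Ranks of variable 2: 1, 8, 7, 4, 6, 2, 5, 3
d = r₁ − r₂: 0, -5, 0, 0, 2, 0, 0, 3
d²: 0, 25, 0, 0, 4, 0, 0, 9; Σd² = 38
ρ = 1 − 6·38/(8·63) = 1 − 228/504 = 0.548

0.548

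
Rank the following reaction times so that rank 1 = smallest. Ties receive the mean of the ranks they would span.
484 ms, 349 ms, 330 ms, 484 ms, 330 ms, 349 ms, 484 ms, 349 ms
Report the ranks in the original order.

Sorted (ascending): 330, 330, 349, 349, 349, 484, 484, 484
The 2 values of 330 occupy positions 1–2 → average rank (1+2)/2 = 1.5.
The 3 values of 349 occupy positions 3–5 → average rank 4.
The 3 values of 484 occupy positions 6–8 → average rank 7.

7, 4, 1.5, 7, 1.5, 4, 7, 4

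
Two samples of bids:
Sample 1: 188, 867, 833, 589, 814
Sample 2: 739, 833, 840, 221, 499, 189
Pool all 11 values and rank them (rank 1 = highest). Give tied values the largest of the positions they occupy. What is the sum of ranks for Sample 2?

Sorted (descending): 867, 840, 833, 833, 814, 739, 589, 499, 221, 189, 188
The 2 values of 833 occupy positions 3–4 → each gets rank 4.
Sample 2 values → pooled ranks: 739→6, 833→4, 840→2, 221→9, 499→8, 189→10
Rank sum = 6 + 4 + 2 + 9 + 8 + 10 = 39

39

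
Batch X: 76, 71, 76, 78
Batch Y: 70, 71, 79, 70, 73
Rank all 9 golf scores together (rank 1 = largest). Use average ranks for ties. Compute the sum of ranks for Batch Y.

Sorted (descending): 79, 78, 76, 76, 73, 71, 71, 70, 70
The 2 values of 76 occupy positions 3–4 → average rank (3+4)/2 = 3.5.
The 2 values of 71 occupy positions 6–7 → average rank (6+7)/2 = 6.5.
The 2 values of 70 occupy positions 8–9 → average rank (8+9)/2 = 8.5.
Batch Y values → pooled ranks: 70→8.5, 71→6.5, 79→1, 70→8.5, 73→5
Rank sum = 8.5 + 6.5 + 1 + 8.5 + 5 = 29.5

29.5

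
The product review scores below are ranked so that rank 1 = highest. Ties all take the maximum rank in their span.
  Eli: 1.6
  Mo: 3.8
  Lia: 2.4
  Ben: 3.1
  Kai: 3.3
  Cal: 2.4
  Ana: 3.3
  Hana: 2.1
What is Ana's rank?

3

Sorted (descending): 3.8, 3.3, 3.3, 3.1, 2.4, 2.4, 2.1, 1.6
The 2 values of 3.3 occupy positions 2–3 → each gets rank 3.
The 2 values of 2.4 occupy positions 5–6 → each gets rank 6.
Ana has value 3.3 → rank 3.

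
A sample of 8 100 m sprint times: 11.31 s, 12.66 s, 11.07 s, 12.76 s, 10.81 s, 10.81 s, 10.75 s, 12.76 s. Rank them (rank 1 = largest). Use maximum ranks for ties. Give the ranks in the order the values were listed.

4, 3, 5, 2, 7, 7, 8, 2

Sorted (descending): 12.76, 12.76, 12.66, 11.31, 11.07, 10.81, 10.81, 10.75
The 2 values of 12.76 occupy positions 1–2 → each gets rank 2.
The 2 values of 10.81 occupy positions 6–7 → each gets rank 7.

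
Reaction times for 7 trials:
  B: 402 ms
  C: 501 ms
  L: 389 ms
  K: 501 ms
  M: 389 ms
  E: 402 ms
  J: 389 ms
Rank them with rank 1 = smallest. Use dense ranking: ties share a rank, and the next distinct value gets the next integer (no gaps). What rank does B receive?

Sorted (ascending): 389, 389, 389, 402, 402, 501, 501
The 3 values of 389 share dense rank 1.
The 2 values of 402 share dense rank 2.
The 2 values of 501 share dense rank 3.
B has value 402 ms → rank 2.

2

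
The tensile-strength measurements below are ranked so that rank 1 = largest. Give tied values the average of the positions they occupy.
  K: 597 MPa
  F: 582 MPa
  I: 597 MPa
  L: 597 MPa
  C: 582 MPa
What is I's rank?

Sorted (descending): 597, 597, 597, 582, 582
The 3 values of 597 occupy positions 1–3 → average rank 2.
The 2 values of 582 occupy positions 4–5 → average rank (4+5)/2 = 4.5.
I has value 597 MPa → rank 2.

2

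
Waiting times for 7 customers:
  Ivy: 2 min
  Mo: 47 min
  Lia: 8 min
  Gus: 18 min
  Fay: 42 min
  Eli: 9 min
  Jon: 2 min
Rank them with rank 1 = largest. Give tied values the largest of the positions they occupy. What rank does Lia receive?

5

Sorted (descending): 47, 42, 18, 9, 8, 2, 2
The 2 values of 2 occupy positions 6–7 → each gets rank 7.
Lia has value 8 min → rank 5.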